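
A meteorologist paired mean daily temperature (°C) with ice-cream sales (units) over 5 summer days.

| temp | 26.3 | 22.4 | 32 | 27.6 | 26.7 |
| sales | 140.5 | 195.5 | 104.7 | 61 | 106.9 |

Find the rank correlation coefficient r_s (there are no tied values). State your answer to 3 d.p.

Rank temp: 2, 1, 5, 4, 3
Rank sales: 4, 5, 2, 1, 3
d = rank(temp) − rank(sales): -2, -4, 3, 3, 0; Σd² = 38
ρ = 1 − 6Σd² / [n(n²−1)] = 1 − 6×38 / (5×24) = 1 − 228/120 ≈ -0.900

-0.900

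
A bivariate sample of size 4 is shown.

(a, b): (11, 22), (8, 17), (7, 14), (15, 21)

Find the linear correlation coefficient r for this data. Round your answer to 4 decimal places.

0.8154

n = 4, Σa = 41, Σb = 74, Σa² = 459, Σb² = 1410, Σab = 791
nΣab − ΣaΣb = 3164 − 3034 = 130
nΣa² − (Σa)² = 1836 − 1681 = 155; nΣb² − (Σb)² = 5640 − 5476 = 164
r = 130 / √(155 × 164) = 130 / 159.4365 ≈ 0.8154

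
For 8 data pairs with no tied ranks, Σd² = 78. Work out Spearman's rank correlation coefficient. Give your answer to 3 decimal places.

0.071

ρ = 1 − 6Σd² / [n(n²−1)] = 1 − 6×78 / (8×63)
  = 1 − 468/504 = 1 − 0.9286 ≈ 0.071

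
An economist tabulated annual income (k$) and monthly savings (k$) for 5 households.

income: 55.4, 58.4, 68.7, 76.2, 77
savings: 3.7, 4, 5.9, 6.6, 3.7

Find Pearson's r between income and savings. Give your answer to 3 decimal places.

0.497

n = 5, Σx = 335.7, Σy = 23.9, Σx² = 22934.85, Σy² = 121.75, Σxy = 1631.73
nΣxy − ΣxΣy = 8158.65 − 8023.23 = 135.42
nΣx² − (Σx)² = 114674.25 − 112694.49 = 1979.76; nΣy² − (Σy)² = 608.75 − 571.21 = 37.54
r = 135.42 / √(1979.76 × 37.54) = 135.42 / 272.6173 ≈ 0.497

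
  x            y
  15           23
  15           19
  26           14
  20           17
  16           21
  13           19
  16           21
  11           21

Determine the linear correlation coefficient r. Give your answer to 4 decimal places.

-0.8028

n = 8, Σx = 132, Σy = 155, Σx² = 2328, Σy² = 3059, Σxy = 2484
nΣxy − ΣxΣy = 19872 − 20460 = -588
nΣx² − (Σx)² = 18624 − 17424 = 1200; nΣy² − (Σy)² = 24472 − 24025 = 447
r = -588 / √(1200 × 447) = -588 / 732.3933 ≈ -0.8028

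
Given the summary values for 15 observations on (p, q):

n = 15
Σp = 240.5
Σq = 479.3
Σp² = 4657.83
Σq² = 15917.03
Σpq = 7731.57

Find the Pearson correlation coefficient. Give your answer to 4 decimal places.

r = (nΣpq − ΣpΣq) / √[(nΣp² − (Σp)²)(nΣq² − (Σq)²)]
Numerator: 15×7731.57 − 240.5×479.3 = 701.9
Denominator: √[(69867.45 − 57840.25)(238755.45 − 229728.49)] = √[12027.2 × 9026.96] = 10419.6475
r = 701.9 / 10419.6475 ≈ 0.0674

0.0674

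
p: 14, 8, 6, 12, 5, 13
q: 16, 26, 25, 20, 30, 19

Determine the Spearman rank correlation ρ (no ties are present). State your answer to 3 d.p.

Rank p: 6, 3, 2, 4, 1, 5
Rank q: 1, 5, 4, 3, 6, 2
d = rank(p) − rank(q): 5, -2, -2, 1, -5, 3; Σd² = 68
ρ = 1 − 6Σd² / [n(n²−1)] = 1 − 6×68 / (6×35) = 1 − 408/210 ≈ -0.943

-0.943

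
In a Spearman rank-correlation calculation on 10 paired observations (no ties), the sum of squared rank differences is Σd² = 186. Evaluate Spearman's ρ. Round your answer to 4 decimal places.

-0.1273

ρ = 1 − 6Σd² / [n(n²−1)] = 1 − 6×186 / (10×99)
  = 1 − 1116/990 = 1 − 1.12727 ≈ -0.1273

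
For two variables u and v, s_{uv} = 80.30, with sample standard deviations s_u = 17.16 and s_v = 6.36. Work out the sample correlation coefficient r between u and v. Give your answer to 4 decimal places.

r = Cov(u,v) / (s_u · s_v) = 80.30 / (17.16 × 6.36)
  = 80.30 / 109.1376 ≈ 0.7358

0.7358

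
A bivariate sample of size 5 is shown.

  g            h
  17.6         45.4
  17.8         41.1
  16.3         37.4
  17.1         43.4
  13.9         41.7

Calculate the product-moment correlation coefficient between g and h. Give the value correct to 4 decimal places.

0.2731

n = 5, Σg = 82.7, Σh = 209, Σg² = 1377.91, Σh² = 8771.58, Σgh = 3462.01
nΣgh − ΣgΣh = 17310.05 − 17284.3 = 25.75
nΣg² − (Σg)² = 6889.55 − 6839.29 = 50.26; nΣh² − (Σh)² = 43857.9 − 43681 = 176.9
r = 25.75 / √(50.26 × 176.9) = 25.75 / 94.2921 ≈ 0.2731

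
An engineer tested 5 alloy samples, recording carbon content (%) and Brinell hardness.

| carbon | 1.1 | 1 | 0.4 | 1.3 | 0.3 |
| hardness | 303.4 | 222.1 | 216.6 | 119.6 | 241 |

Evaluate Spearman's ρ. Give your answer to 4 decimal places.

Rank carbon: 4, 3, 2, 5, 1
Rank hardness: 5, 3, 2, 1, 4
d = rank(carbon) − rank(hardness): -1, 0, 0, 4, -3; Σd² = 26
ρ = 1 − 6Σd² / [n(n²−1)] = 1 − 6×26 / (5×24) = 1 − 156/120 ≈ -0.3000

-0.3000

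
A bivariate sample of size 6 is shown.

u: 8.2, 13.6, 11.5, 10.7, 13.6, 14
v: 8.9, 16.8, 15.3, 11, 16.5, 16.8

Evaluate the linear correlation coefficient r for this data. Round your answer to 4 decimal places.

n = 6, Σu = 71.6, Σv = 85.3, Σu² = 879.9, Σv² = 1271.03, Σuv = 1054.71
nΣuv − ΣuΣv = 6328.26 − 6107.48 = 220.78
nΣu² − (Σu)² = 5279.4 − 5126.56 = 152.84; nΣv² − (Σv)² = 7626.18 − 7276.09 = 350.09
r = 220.78 / √(152.84 × 350.09) = 220.78 / 231.3174 ≈ 0.9544

0.9544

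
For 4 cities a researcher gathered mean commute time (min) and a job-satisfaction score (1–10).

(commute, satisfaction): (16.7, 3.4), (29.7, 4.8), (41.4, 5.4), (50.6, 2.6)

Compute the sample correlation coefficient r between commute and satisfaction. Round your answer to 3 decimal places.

n = 4, Σx = 138.4, Σy = 16.2, Σx² = 5435.3, Σy² = 70.52, Σxy = 554.46
nΣxy − ΣxΣy = 2217.84 − 2242.08 = -24.24
nΣx² − (Σx)² = 21741.2 − 19154.56 = 2586.64; nΣy² − (Σy)² = 282.08 − 262.44 = 19.64
r = -24.24 / √(2586.64 × 19.64) = -24.24 / 225.3921 ≈ -0.108

-0.108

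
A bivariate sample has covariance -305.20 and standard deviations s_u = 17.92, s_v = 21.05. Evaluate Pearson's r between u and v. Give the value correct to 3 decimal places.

-0.809

r = Cov(u,v) / (s_u · s_v) = -305.20 / (17.92 × 21.05)
  = -305.20 / 377.2160 ≈ -0.809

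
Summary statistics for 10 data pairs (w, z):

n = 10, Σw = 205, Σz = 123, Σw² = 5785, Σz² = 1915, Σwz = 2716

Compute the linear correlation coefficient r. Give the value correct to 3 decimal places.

r = (nΣwz − ΣwΣz) / √[(nΣw² − (Σw)²)(nΣz² − (Σz)²)]
Numerator: 10×2716 − 205×123 = 1945
Denominator: √[(57850 − 42025)(19150 − 15129)] = √[15825 × 4021] = 7976.9872
r = 1945 / 7976.9872 ≈ 0.244

0.244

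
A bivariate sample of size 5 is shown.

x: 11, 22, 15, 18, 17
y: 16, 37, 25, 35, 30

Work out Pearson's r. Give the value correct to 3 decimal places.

0.962

n = 5, Σx = 83, Σy = 143, Σx² = 1443, Σy² = 4375, Σxy = 2505
nΣxy − ΣxΣy = 12525 − 11869 = 656
nΣx² − (Σx)² = 7215 − 6889 = 326; nΣy² − (Σy)² = 21875 − 20449 = 1426
r = 656 / √(326 × 1426) = 656 / 681.8182 ≈ 0.962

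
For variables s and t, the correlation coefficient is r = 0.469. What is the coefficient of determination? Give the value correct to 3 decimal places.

0.220

r² = (0.469)² = 0.220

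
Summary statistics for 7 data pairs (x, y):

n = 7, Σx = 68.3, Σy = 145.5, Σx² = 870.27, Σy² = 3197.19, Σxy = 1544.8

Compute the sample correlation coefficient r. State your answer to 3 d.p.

r = (nΣxy − ΣxΣy) / √[(nΣx² − (Σx)²)(nΣy² − (Σy)²)]
Numerator: 7×1544.8 − 68.3×145.5 = 875.95
Denominator: √[(6091.89 − 4664.89)(22380.33 − 21170.25)] = √[1427 × 1210.08] = 1314.0716
r = 875.95 / 1314.0716 ≈ 0.667

0.667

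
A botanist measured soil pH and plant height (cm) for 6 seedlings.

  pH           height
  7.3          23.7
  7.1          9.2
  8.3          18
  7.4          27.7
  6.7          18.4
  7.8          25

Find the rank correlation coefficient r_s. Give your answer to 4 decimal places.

0.2571

Rank pH: 3, 2, 6, 4, 1, 5
Rank height: 4, 1, 2, 6, 3, 5
d = rank(pH) − rank(height): -1, 1, 4, -2, -2, 0; Σd² = 26
ρ = 1 − 6Σd² / [n(n²−1)] = 1 − 6×26 / (6×35) = 1 − 156/210 ≈ 0.2571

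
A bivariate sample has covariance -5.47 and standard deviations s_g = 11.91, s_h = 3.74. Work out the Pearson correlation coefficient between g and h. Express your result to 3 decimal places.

-0.123

r = Cov(g,h) / (s_g · s_h) = -5.47 / (11.91 × 3.74)
  = -5.47 / 44.5434 ≈ -0.123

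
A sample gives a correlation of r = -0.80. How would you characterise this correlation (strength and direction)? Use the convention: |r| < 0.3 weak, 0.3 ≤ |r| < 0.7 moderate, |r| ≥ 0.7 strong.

strong negative

r = -0.80 < 0 so the relationship is negative.
|r| = 0.80, which falls in the strong range.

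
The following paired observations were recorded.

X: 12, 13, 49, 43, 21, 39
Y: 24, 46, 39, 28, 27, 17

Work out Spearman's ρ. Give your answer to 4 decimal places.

0.2000

Rank X: 1, 2, 6, 5, 3, 4
Rank Y: 2, 6, 5, 4, 3, 1
d = rank(X) − rank(Y): -1, -4, 1, 1, 0, 3; Σd² = 28
ρ = 1 − 6Σd² / [n(n²−1)] = 1 − 6×28 / (6×35) = 1 − 168/210 ≈ 0.2000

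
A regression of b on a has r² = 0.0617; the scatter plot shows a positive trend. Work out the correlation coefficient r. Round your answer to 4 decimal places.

|r| = √0.0617 = 0.2484
The association is positive, so r = 0.2484.

0.2484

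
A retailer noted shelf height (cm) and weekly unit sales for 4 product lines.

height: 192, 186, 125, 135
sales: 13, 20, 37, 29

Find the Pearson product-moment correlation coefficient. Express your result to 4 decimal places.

n = 4, Σx = 638, Σy = 99, Σx² = 105310, Σy² = 2779, Σxy = 14756
nΣxy − ΣxΣy = 59024 − 63162 = -4138
nΣx² − (Σx)² = 421240 − 407044 = 14196; nΣy² − (Σy)² = 11116 − 9801 = 1315
r = -4138 / √(14196 × 1315) = -4138 / 4320.6180 ≈ -0.9577

-0.9577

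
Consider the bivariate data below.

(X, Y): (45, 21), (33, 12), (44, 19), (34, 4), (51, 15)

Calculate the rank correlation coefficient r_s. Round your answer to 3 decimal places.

Rank X: 4, 1, 3, 2, 5
Rank Y: 5, 2, 4, 1, 3
d = rank(X) − rank(Y): -1, -1, -1, 1, 2; Σd² = 8
ρ = 1 − 6Σd² / [n(n²−1)] = 1 − 6×8 / (5×24) = 1 − 48/120 ≈ 0.600

0.600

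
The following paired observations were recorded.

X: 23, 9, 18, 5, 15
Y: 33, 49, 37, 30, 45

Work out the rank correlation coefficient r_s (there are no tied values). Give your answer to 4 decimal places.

Rank X: 5, 2, 4, 1, 3
Rank Y: 2, 5, 3, 1, 4
d = rank(X) − rank(Y): 3, -3, 1, 0, -1; Σd² = 20
ρ = 1 − 6Σd² / [n(n²−1)] = 1 − 6×20 / (5×24) = 1 − 120/120 ≈ 0.0000

0.0000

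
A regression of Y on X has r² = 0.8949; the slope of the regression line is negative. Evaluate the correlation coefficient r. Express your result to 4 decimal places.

|r| = √0.8949 = 0.9460
The association is negative, so r = −0.9460.

-0.9460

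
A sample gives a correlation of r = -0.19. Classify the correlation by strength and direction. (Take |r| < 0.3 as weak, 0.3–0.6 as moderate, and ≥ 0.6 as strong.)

weak negative

r = -0.19 < 0 so the relationship is negative.
|r| = 0.19, which falls in the weak range.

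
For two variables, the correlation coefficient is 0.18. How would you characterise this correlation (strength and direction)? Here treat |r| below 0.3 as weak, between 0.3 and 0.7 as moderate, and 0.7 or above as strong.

r = 0.18 > 0 so the relationship is positive.
|r| = 0.18, which falls in the weak range.

weak positive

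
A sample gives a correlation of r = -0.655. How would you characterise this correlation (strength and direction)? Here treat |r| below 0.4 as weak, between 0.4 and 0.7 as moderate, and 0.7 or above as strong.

r = -0.655 < 0 so the relationship is negative.
|r| = 0.655, which falls in the moderate range.

moderate negative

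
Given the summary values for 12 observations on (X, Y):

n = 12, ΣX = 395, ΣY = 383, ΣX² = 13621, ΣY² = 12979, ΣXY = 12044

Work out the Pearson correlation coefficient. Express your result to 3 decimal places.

-0.824

r = (nΣXY − ΣXΣY) / √[(nΣX² − (ΣX)²)(nΣY² − (ΣY)²)]
Numerator: 12×12044 − 395×383 = -6757
Denominator: √[(163452 − 156025)(155748 − 146689)] = √[7427 × 9059] = 8202.5114
r = -6757 / 8202.5114 ≈ -0.824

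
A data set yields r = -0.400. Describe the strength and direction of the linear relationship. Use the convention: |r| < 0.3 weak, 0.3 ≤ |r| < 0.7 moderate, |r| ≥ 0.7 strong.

r = -0.400 < 0 so the relationship is negative.
|r| = 0.400, which falls in the moderate range.

moderate negative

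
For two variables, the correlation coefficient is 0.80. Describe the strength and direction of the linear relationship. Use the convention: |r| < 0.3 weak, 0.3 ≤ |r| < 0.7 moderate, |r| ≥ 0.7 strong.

r = 0.80 > 0 so the relationship is positive.
|r| = 0.80, which falls in the strong range.

strong positive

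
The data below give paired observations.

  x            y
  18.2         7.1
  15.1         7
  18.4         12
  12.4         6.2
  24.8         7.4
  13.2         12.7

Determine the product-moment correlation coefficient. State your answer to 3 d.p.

-0.123

n = 6, Σx = 102.1, Σy = 52.4, Σx² = 1840.85, Σy² = 497.9, Σxy = 883.76
nΣxy − ΣxΣy = 5302.56 − 5350.04 = -47.48
nΣx² − (Σx)² = 11045.1 − 10424.41 = 620.69; nΣy² − (Σy)² = 2987.4 − 2745.76 = 241.64
r = -47.48 / √(620.69 × 241.64) = -47.48 / 387.2771 ≈ -0.123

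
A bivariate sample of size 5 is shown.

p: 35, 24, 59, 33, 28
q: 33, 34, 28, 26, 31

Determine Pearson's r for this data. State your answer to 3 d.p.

n = 5, Σp = 179, Σq = 152, Σp² = 7155, Σq² = 4666, Σpq = 5349
nΣpq − ΣpΣq = 26745 − 27208 = -463
nΣp² − (Σp)² = 35775 − 32041 = 3734; nΣq² − (Σq)² = 23330 − 23104 = 226
r = -463 / √(3734 × 226) = -463 / 918.6316 ≈ -0.504

-0.504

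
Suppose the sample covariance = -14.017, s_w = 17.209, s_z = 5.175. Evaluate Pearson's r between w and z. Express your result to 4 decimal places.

r = Cov(w,z) / (s_w · s_z) = -14.017 / (17.209 × 5.175)
  = -14.017 / 89.0566 ≈ -0.1574

-0.1574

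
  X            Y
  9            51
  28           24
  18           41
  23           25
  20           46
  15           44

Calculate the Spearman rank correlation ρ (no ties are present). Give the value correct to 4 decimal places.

Rank X: 1, 6, 3, 5, 4, 2
Rank Y: 6, 1, 3, 2, 5, 4
d = rank(X) − rank(Y): -5, 5, 0, 3, -1, -2; Σd² = 64
ρ = 1 − 6Σd² / [n(n²−1)] = 1 − 6×64 / (6×35) = 1 − 384/210 ≈ -0.8286

-0.8286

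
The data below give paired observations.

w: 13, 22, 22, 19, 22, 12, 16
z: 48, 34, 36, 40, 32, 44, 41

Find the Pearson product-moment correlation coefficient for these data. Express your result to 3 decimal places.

n = 7, Σw = 126, Σz = 275, Σw² = 2382, Σz² = 10997, Σwz = 4812
nΣwz − ΣwΣz = 33684 − 34650 = -966
nΣw² − (Σw)² = 16674 − 15876 = 798; nΣz² − (Σz)² = 76979 − 75625 = 1354
r = -966 / √(798 × 1354) = -966 / 1039.4672 ≈ -0.929

-0.929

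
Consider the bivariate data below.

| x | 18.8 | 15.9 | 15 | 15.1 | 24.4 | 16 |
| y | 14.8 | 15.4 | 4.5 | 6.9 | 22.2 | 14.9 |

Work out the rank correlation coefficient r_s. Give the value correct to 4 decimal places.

0.7714

Rank x: 5, 3, 1, 2, 6, 4
Rank y: 3, 5, 1, 2, 6, 4
d = rank(x) − rank(y): 2, -2, 0, 0, 0, 0; Σd² = 8
ρ = 1 − 6Σd² / [n(n²−1)] = 1 − 6×8 / (6×35) = 1 − 48/210 ≈ 0.7714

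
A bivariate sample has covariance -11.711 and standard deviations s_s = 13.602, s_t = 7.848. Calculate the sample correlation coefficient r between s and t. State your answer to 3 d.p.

-0.110

r = Cov(s,t) / (s_s · s_t) = -11.711 / (13.602 × 7.848)
  = -11.711 / 106.7485 ≈ -0.110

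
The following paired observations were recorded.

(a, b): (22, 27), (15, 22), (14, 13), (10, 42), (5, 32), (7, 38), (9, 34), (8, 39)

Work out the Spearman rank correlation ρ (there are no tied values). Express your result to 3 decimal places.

Rank a: 8, 7, 6, 5, 1, 2, 4, 3
Rank b: 3, 2, 1, 8, 4, 6, 5, 7
d = rank(a) − rank(b): 5, 5, 5, -3, -3, -4, -1, -4; Σd² = 126
ρ = 1 − 6Σd² / [n(n²−1)] = 1 − 6×126 / (8×63) = 1 − 756/504 ≈ -0.500

-0.500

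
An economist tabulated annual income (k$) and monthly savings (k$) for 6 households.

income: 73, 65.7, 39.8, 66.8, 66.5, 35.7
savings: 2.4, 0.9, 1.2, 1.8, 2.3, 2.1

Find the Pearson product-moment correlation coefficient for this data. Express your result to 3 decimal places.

n = 6, Σx = 347.5, Σy = 10.7, Σx² = 21388.51, Σy² = 20.95, Σxy = 630.25
nΣxy − ΣxΣy = 3781.5 − 3718.25 = 63.25
nΣx² − (Σx)² = 128331.06 − 120756.25 = 7574.81; nΣy² − (Σy)² = 125.7 − 114.49 = 11.21
r = 63.25 / √(7574.81 × 11.21) = 63.25 / 291.3994 ≈ 0.217

0.217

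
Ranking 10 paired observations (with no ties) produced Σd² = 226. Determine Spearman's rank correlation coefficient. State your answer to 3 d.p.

-0.370

ρ = 1 − 6Σd² / [n(n²−1)] = 1 − 6×226 / (10×99)
  = 1 − 1356/990 = 1 − 1.3697 ≈ -0.370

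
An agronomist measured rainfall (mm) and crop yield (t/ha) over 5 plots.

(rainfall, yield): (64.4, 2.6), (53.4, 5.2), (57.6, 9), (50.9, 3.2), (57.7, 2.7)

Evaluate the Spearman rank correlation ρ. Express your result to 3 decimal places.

-0.600

Rank rainfall: 5, 2, 3, 1, 4
Rank yield: 1, 4, 5, 3, 2
d = rank(rainfall) − rank(yield): 4, -2, -2, -2, 2; Σd² = 32
ρ = 1 − 6Σd² / [n(n²−1)] = 1 − 6×32 / (5×24) = 1 − 192/120 ≈ -0.600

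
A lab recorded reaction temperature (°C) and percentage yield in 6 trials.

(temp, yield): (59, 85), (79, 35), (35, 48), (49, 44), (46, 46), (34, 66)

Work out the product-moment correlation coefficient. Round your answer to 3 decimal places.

-0.216

n = 6, Σx = 302, Σy = 324, Σx² = 16620, Σy² = 19162, Σxy = 15976
nΣxy − ΣxΣy = 95856 − 97848 = -1992
nΣx² − (Σx)² = 99720 − 91204 = 8516; nΣy² − (Σy)² = 114972 − 104976 = 9996
r = -1992 / √(8516 × 9996) = -1992 / 9226.3718 ≈ -0.216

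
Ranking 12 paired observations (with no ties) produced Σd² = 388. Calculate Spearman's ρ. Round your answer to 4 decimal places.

-0.3566

ρ = 1 − 6Σd² / [n(n²−1)] = 1 − 6×388 / (12×143)
  = 1 − 2328/1716 = 1 − 1.35664 ≈ -0.3566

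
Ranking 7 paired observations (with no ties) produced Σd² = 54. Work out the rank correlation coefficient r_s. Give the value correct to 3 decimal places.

ρ = 1 − 6Σd² / [n(n²−1)] = 1 − 6×54 / (7×48)
  = 1 − 324/336 = 1 − 0.9643 ≈ 0.036

0.036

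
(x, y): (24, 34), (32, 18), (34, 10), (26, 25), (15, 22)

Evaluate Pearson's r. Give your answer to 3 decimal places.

n = 5, Σx = 131, Σy = 109, Σx² = 3657, Σy² = 2689, Σxy = 2712
nΣxy − ΣxΣy = 13560 − 14279 = -719
nΣx² − (Σx)² = 18285 − 17161 = 1124; nΣy² − (Σy)² = 13445 − 11881 = 1564
r = -719 / √(1124 × 1564) = -719 / 1325.8718 ≈ -0.542

-0.542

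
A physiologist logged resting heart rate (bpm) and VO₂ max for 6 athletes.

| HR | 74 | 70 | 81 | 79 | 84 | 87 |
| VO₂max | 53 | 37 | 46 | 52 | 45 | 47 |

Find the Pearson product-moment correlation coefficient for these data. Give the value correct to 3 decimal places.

n = 6, Σx = 475, Σy = 280, Σx² = 37803, Σy² = 13232, Σxy = 22215
nΣxy − ΣxΣy = 133290 − 133000 = 290
nΣx² − (Σx)² = 226818 − 225625 = 1193; nΣy² − (Σy)² = 79392 − 78400 = 992
r = 290 / √(1193 × 992) = 290 / 1087.8676 ≈ 0.267

0.267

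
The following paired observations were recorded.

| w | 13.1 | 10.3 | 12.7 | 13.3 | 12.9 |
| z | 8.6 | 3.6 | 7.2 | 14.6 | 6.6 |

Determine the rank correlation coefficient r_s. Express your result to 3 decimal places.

0.900

Rank w: 4, 1, 2, 5, 3
Rank z: 4, 1, 3, 5, 2
d = rank(w) − rank(z): 0, 0, -1, 0, 1; Σd² = 2
ρ = 1 − 6Σd² / [n(n²−1)] = 1 − 6×2 / (5×24) = 1 − 12/120 ≈ 0.900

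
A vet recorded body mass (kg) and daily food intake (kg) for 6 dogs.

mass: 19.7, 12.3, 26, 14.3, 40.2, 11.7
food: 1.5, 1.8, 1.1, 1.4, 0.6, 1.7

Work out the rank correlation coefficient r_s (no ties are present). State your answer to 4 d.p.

-0.8857

Rank mass: 4, 2, 5, 3, 6, 1
Rank food: 4, 6, 2, 3, 1, 5
d = rank(mass) − rank(food): 0, -4, 3, 0, 5, -4; Σd² = 66
ρ = 1 − 6Σd² / [n(n²−1)] = 1 − 6×66 / (6×35) = 1 − 396/210 ≈ -0.8857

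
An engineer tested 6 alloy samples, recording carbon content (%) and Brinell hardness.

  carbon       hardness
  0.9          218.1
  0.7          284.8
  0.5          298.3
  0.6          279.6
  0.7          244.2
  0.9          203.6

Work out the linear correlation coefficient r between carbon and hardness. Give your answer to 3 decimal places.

n = 6, Σx = 4.3, Σy = 1528.6, Σx² = 3.21, Σy² = 396924.3, Σxy = 1066.74
nΣxy − ΣxΣy = 6400.44 − 6572.98 = -172.54
nΣx² − (Σx)² = 19.26 − 18.49 = 0.77; nΣy² − (Σy)² = 2381545.8 − 2336617.96 = 44927.84
r = -172.54 / √(0.77 × 44927.84) = -172.54 / 185.9958 ≈ -0.928

-0.928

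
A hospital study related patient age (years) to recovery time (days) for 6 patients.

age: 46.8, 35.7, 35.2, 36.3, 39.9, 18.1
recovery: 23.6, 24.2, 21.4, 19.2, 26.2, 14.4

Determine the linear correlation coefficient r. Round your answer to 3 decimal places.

n = 6, Σx = 212, Σy = 129, Σx² = 7941.08, Σy² = 2863, Σxy = 4724.68
nΣxy − ΣxΣy = 28348.08 − 27348 = 1000.08
nΣx² − (Σx)² = 47646.48 − 44944 = 2702.48; nΣy² − (Σy)² = 17178 − 16641 = 537
r = 1000.08 / √(2702.48 × 537) = 1000.08 / 1204.6708 ≈ 0.830

0.830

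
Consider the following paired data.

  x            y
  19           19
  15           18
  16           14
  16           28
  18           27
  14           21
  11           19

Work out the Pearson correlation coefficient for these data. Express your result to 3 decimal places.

0.234

n = 7, Σx = 109, Σy = 146, Σx² = 1739, Σy² = 3196, Σxy = 2292
nΣxy − ΣxΣy = 16044 − 15914 = 130
nΣx² − (Σx)² = 12173 − 11881 = 292; nΣy² − (Σy)² = 22372 − 21316 = 1056
r = 130 / √(292 × 1056) = 130 / 555.2945 ≈ 0.234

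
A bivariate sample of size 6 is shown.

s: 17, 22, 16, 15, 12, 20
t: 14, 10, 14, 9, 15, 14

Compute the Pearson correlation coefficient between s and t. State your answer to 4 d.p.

-0.3350

n = 6, Σs = 102, Σt = 76, Σs² = 1798, Σt² = 994, Σst = 1277
nΣst − ΣsΣt = 7662 − 7752 = -90
nΣs² − (Σs)² = 10788 − 10404 = 384; nΣt² − (Σt)² = 5964 − 5776 = 188
r = -90 / √(384 × 188) = -90 / 268.6857 ≈ -0.3350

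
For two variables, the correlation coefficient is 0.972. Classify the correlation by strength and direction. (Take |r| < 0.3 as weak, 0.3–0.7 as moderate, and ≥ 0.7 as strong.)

r = 0.972 > 0 so the relationship is positive.
|r| = 0.972, which falls in the strong range.

strong positive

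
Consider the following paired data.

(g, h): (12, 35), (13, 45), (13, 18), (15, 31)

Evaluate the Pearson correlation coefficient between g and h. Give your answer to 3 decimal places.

n = 4, Σg = 53, Σh = 129, Σg² = 707, Σh² = 4535, Σgh = 1704
nΣgh − ΣgΣh = 6816 − 6837 = -21
nΣg² − (Σg)² = 2828 − 2809 = 19; nΣh² − (Σh)² = 18140 − 16641 = 1499
r = -21 / √(19 × 1499) = -21 / 168.7631 ≈ -0.124

-0.124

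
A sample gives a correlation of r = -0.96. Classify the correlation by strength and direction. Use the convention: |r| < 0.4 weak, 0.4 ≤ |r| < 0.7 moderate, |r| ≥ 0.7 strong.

r = -0.96 < 0 so the relationship is negative.
|r| = 0.96, which falls in the strong range.

strong negative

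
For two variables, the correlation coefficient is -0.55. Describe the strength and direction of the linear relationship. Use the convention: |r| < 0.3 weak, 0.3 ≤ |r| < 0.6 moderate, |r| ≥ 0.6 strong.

r = -0.55 < 0 so the relationship is negative.
|r| = 0.55, which falls in the moderate range.

moderate negative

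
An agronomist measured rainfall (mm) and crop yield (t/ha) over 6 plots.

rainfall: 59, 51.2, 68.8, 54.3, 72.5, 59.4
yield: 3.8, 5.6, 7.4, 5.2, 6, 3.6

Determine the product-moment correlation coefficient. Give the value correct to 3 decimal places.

n = 6, Σx = 365.2, Σy = 31.6, Σx² = 22568.98, Σy² = 176.56, Σxy = 1951.24
nΣxy − ΣxΣy = 11707.44 − 11540.32 = 167.12
nΣx² − (Σx)² = 135413.88 − 133371.04 = 2042.84; nΣy² − (Σy)² = 1059.36 − 998.56 = 60.8
r = 167.12 / √(2042.84 × 60.8) = 167.12 / 352.4268 ≈ 0.474

0.474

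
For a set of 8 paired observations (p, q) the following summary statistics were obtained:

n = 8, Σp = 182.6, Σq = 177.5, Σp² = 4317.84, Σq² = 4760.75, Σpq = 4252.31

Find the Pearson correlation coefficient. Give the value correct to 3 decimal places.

0.572

r = (nΣpq − ΣpΣq) / √[(nΣp² − (Σp)²)(nΣq² − (Σq)²)]
Numerator: 8×4252.31 − 182.6×177.5 = 1606.98
Denominator: √[(34542.72 − 33342.76)(38086 − 31506.25)] = √[1199.96 × 6579.75] = 2809.8820
r = 1606.98 / 2809.8820 ≈ 0.572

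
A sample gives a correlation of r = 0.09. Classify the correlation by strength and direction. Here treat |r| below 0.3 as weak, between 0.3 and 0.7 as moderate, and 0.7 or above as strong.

r = 0.09 > 0 so the relationship is positive.
|r| = 0.09, which falls in the weak range.

weak positive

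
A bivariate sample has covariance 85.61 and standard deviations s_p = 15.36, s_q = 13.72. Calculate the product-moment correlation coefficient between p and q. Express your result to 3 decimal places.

0.406

r = Cov(p,q) / (s_p · s_q) = 85.61 / (15.36 × 13.72)
  = 85.61 / 210.7392 ≈ 0.406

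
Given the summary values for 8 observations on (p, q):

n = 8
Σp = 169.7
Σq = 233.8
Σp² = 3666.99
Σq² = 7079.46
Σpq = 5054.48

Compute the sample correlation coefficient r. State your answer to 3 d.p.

0.738

r = (nΣpq − ΣpΣq) / √[(nΣp² − (Σp)²)(nΣq² − (Σq)²)]
Numerator: 8×5054.48 − 169.7×233.8 = 759.98
Denominator: √[(29335.92 − 28798.09)(56635.68 − 54662.44)] = √[537.83 × 1973.24] = 1030.1785
r = 759.98 / 1030.1785 ≈ 0.738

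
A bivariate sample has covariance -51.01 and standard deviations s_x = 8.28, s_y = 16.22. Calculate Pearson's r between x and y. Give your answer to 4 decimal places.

-0.3798

r = Cov(x,y) / (s_x · s_y) = -51.01 / (8.28 × 16.22)
  = -51.01 / 134.3016 ≈ -0.3798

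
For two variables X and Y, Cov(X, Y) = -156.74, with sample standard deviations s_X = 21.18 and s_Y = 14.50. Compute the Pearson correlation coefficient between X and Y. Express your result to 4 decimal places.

-0.5104

r = Cov(X,Y) / (s_X · s_Y) = -156.74 / (21.18 × 14.50)
  = -156.74 / 307.1100 ≈ -0.5104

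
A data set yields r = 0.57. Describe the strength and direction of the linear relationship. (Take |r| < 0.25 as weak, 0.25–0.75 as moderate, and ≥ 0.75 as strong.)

r = 0.57 > 0 so the relationship is positive.
|r| = 0.57, which falls in the moderate range.

moderate positive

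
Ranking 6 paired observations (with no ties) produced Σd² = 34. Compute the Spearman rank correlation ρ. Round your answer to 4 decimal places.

ρ = 1 − 6Σd² / [n(n²−1)] = 1 − 6×34 / (6×35)
  = 1 − 204/210 = 1 − 0.97143 ≈ 0.0286

0.0286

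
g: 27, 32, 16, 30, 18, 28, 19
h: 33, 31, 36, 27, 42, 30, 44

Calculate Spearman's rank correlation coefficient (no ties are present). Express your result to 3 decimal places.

-0.750

Rank g: 4, 7, 1, 6, 2, 5, 3
Rank h: 4, 3, 5, 1, 6, 2, 7
d = rank(g) − rank(h): 0, 4, -4, 5, -4, 3, -4; Σd² = 98
ρ = 1 − 6Σd² / [n(n²−1)] = 1 − 6×98 / (7×48) = 1 − 588/336 ≈ -0.750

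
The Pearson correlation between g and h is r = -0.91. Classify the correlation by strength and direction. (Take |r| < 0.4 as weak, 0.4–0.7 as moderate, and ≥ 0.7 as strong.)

strong negative

r = -0.91 < 0 so the relationship is negative.
|r| = 0.91, which falls in the strong range.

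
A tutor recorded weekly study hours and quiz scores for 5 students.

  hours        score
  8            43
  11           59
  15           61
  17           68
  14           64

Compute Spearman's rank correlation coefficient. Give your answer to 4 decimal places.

Rank hours: 1, 2, 4, 5, 3
Rank score: 1, 2, 3, 5, 4
d = rank(hours) − rank(score): 0, 0, 1, 0, -1; Σd² = 2
ρ = 1 − 6Σd² / [n(n²−1)] = 1 − 6×2 / (5×24) = 1 − 12/120 ≈ 0.9000

0.9000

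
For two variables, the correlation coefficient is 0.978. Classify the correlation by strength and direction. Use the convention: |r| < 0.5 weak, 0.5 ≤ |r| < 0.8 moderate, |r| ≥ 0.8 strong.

strong positive

r = 0.978 > 0 so the relationship is positive.
|r| = 0.978, which falls in the strong range.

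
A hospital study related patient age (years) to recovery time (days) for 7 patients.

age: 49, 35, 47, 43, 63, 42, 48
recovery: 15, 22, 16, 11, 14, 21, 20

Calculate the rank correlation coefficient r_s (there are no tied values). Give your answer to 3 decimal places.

-0.607

Rank age: 6, 1, 4, 3, 7, 2, 5
Rank recovery: 3, 7, 4, 1, 2, 6, 5
d = rank(age) − rank(recovery): 3, -6, 0, 2, 5, -4, 0; Σd² = 90
ρ = 1 − 6Σd² / [n(n²−1)] = 1 − 6×90 / (7×48) = 1 − 540/336 ≈ -0.607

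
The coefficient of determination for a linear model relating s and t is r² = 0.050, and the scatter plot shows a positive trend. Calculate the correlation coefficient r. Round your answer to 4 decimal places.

|r| = √0.050 = 0.2236
The association is positive, so r = 0.2236.

0.2236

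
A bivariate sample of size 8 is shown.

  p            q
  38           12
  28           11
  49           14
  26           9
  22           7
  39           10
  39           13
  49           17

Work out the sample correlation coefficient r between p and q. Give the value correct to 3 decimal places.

0.890

n = 8, Σp = 290, Σq = 93, Σp² = 11232, Σq² = 1149, Σpq = 3568
nΣpq − ΣpΣq = 28544 − 26970 = 1574
nΣp² − (Σp)² = 89856 − 84100 = 5756; nΣq² − (Σq)² = 9192 − 8649 = 543
r = 1574 / √(5756 × 543) = 1574 / 1767.9106 ≈ 0.890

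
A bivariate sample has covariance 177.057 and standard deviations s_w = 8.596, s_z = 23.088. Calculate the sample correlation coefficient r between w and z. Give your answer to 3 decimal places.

0.892

r = Cov(w,z) / (s_w · s_z) = 177.057 / (8.596 × 23.088)
  = 177.057 / 198.4644 ≈ 0.892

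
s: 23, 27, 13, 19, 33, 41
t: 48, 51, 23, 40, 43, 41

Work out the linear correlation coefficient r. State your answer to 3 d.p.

n = 6, Σs = 156, Σt = 246, Σs² = 4558, Σt² = 10564, Σst = 6640
nΣst − ΣsΣt = 39840 − 38376 = 1464
nΣs² − (Σs)² = 27348 − 24336 = 3012; nΣt² − (Σt)² = 63384 − 60516 = 2868
r = 1464 / √(3012 × 2868) = 1464 / 2939.1182 ≈ 0.498

0.498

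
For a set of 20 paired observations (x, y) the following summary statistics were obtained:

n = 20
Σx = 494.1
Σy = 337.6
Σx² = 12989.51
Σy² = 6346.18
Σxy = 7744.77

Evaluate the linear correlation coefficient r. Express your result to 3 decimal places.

r = (nΣxy − ΣxΣy) / √[(nΣx² − (Σx)²)(nΣy² − (Σy)²)]
Numerator: 20×7744.77 − 494.1×337.6 = -11912.76
Denominator: √[(259790.2 − 244134.81)(126923.6 − 113973.76)] = √[15655.39 × 12949.84] = 14238.4970
r = -11912.76 / 14238.4970 ≈ -0.837

-0.837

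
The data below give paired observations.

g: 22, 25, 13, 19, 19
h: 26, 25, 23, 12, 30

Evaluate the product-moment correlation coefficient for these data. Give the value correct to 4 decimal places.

n = 5, Σg = 98, Σh = 116, Σg² = 2000, Σh² = 2874, Σgh = 2294
nΣgh − ΣgΣh = 11470 − 11368 = 102
nΣg² − (Σg)² = 10000 − 9604 = 396; nΣh² − (Σh)² = 14370 − 13456 = 914
r = 102 / √(396 × 914) = 102 / 601.6178 ≈ 0.1695

0.1695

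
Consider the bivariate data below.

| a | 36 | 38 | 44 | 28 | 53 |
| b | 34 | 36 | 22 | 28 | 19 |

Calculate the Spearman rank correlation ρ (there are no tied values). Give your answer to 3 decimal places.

-0.600

Rank a: 2, 3, 4, 1, 5
Rank b: 4, 5, 2, 3, 1
d = rank(a) − rank(b): -2, -2, 2, -2, 4; Σd² = 32
ρ = 1 − 6Σd² / [n(n²−1)] = 1 − 6×32 / (5×24) = 1 − 192/120 ≈ -0.600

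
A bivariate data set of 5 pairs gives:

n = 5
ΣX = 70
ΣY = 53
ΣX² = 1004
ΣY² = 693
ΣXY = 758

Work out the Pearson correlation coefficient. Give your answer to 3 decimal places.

0.285

r = (nΣXY − ΣXΣY) / √[(nΣX² − (ΣX)²)(nΣY² − (ΣY)²)]
Numerator: 5×758 − 70×53 = 80
Denominator: √[(5020 − 4900)(3465 − 2809)] = √[120 × 656] = 280.5708
r = 80 / 280.5708 ≈ 0.285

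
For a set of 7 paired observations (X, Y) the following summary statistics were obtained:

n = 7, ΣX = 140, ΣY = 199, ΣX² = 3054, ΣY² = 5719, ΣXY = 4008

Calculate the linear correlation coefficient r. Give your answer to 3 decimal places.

0.224

r = (nΣXY − ΣXΣY) / √[(nΣX² − (ΣX)²)(nΣY² − (ΣY)²)]
Numerator: 7×4008 − 140×199 = 196
Denominator: √[(21378 − 19600)(40033 − 39601)] = √[1778 × 432] = 876.4109
r = 196 / 876.4109 ≈ 0.224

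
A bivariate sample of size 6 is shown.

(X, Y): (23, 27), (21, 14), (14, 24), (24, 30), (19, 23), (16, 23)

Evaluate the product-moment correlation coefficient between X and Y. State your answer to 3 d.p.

n = 6, ΣX = 117, ΣY = 141, ΣX² = 2359, ΣY² = 3459, ΣXY = 2776
nΣXY − ΣXΣY = 16656 − 16497 = 159
nΣX² − (ΣX)² = 14154 − 13689 = 465; nΣY² − (ΣY)² = 20754 − 19881 = 873
r = 159 / √(465 × 873) = 159 / 637.1381 ≈ 0.250

0.250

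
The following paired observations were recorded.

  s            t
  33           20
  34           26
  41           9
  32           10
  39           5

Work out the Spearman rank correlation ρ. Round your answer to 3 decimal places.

-0.500

Rank s: 2, 3, 5, 1, 4
Rank t: 4, 5, 2, 3, 1
d = rank(s) − rank(t): -2, -2, 3, -2, 3; Σd² = 30
ρ = 1 − 6Σd² / [n(n²−1)] = 1 − 6×30 / (5×24) = 1 − 180/120 ≈ -0.500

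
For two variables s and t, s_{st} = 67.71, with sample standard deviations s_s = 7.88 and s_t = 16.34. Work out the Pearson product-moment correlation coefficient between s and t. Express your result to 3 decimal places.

r = Cov(s,t) / (s_s · s_t) = 67.71 / (7.88 × 16.34)
  = 67.71 / 128.7592 ≈ 0.526

0.526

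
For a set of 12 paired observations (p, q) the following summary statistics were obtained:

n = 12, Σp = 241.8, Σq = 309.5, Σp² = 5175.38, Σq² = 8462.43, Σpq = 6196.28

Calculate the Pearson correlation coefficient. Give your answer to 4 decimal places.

-0.1053

r = (nΣpq − ΣpΣq) / √[(nΣp² − (Σp)²)(nΣq² − (Σq)²)]
Numerator: 12×6196.28 − 241.8×309.5 = -481.74
Denominator: √[(62104.56 − 58467.24)(101549.16 − 95790.25)] = √[3637.32 × 5758.91] = 4576.7891
r = -481.74 / 4576.7891 ≈ -0.1053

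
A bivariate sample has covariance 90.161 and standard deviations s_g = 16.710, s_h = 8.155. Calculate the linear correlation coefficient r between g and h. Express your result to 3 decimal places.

0.662

r = Cov(g,h) / (s_g · s_h) = 90.161 / (16.710 × 8.155)
  = 90.161 / 136.2700 ≈ 0.662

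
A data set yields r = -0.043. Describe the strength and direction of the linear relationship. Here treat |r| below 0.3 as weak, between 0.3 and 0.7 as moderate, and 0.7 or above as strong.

r = -0.043 < 0 so the relationship is negative.
|r| = 0.043, which falls in the weak range.

weak negative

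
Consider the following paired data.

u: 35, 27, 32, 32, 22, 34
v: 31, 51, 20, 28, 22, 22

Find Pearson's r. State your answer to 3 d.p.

n = 6, Σu = 182, Σv = 174, Σu² = 5642, Σv² = 5714, Σuv = 5230
nΣuv − ΣuΣv = 31380 − 31668 = -288
nΣu² − (Σu)² = 33852 − 33124 = 728; nΣv² − (Σv)² = 34284 − 30276 = 4008
r = -288 / √(728 × 4008) = -288 / 1708.1639 ≈ -0.169

-0.169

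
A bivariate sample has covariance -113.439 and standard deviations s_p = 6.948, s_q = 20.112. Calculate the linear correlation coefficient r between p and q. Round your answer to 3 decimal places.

r = Cov(p,q) / (s_p · s_q) = -113.439 / (6.948 × 20.112)
  = -113.439 / 139.7382 ≈ -0.812

-0.812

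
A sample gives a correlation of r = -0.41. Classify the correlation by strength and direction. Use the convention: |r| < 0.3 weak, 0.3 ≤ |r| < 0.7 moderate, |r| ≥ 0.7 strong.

moderate negative

r = -0.41 < 0 so the relationship is negative.
|r| = 0.41, which falls in the moderate range.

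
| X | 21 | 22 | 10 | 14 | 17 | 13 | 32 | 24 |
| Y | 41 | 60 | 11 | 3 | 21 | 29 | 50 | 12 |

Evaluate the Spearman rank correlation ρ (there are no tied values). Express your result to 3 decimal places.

0.571

Rank X: 5, 6, 1, 3, 4, 2, 8, 7
Rank Y: 6, 8, 2, 1, 4, 5, 7, 3
d = rank(X) − rank(Y): -1, -2, -1, 2, 0, -3, 1, 4; Σd² = 36
ρ = 1 − 6Σd² / [n(n²−1)] = 1 − 6×36 / (8×63) = 1 − 216/504 ≈ 0.571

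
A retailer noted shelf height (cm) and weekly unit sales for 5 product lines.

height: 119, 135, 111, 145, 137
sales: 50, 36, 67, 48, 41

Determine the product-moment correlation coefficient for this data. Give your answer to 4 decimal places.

-0.7449

n = 5, Σx = 647, Σy = 242, Σx² = 84501, Σy² = 12270, Σxy = 30824
nΣxy − ΣxΣy = 154120 − 156574 = -2454
nΣx² − (Σx)² = 422505 − 418609 = 3896; nΣy² − (Σy)² = 61350 − 58564 = 2786
r = -2454 / √(3896 × 2786) = -2454 / 3294.5798 ≈ -0.7449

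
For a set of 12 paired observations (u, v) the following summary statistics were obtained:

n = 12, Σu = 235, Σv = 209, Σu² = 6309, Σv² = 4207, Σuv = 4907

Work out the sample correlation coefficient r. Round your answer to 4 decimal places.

r = (nΣuv − ΣuΣv) / √[(nΣu² − (Σu)²)(nΣv² − (Σv)²)]
Numerator: 12×4907 − 235×209 = 9769
Denominator: √[(75708 − 55225)(50484 − 43681)] = √[20483 × 6803] = 11804.4843
r = 9769 / 11804.4843 ≈ 0.8276

0.8276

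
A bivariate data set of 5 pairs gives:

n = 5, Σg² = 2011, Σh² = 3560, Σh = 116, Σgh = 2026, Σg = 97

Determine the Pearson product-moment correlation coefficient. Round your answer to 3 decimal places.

-0.670

r = (nΣgh − ΣgΣh) / √[(nΣg² − (Σg)²)(nΣh² − (Σh)²)]
Numerator: 5×2026 − 97×116 = -1122
Denominator: √[(10055 − 9409)(17800 − 13456)] = √[646 × 4344] = 1675.1788
r = -1122 / 1675.1788 ≈ -0.670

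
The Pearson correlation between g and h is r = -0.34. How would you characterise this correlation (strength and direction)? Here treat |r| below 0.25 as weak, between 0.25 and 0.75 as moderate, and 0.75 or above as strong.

r = -0.34 < 0 so the relationship is negative.
|r| = 0.34, which falls in the moderate range.

moderate negative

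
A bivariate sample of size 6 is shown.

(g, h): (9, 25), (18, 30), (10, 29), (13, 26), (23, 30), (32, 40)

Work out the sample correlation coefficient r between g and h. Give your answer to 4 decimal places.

0.9057

n = 6, Σg = 105, Σh = 180, Σg² = 2227, Σh² = 5542, Σgh = 3363
nΣgh − ΣgΣh = 20178 − 18900 = 1278
nΣg² − (Σg)² = 13362 − 11025 = 2337; nΣh² − (Σh)² = 33252 − 32400 = 852
r = 1278 / √(2337 × 852) = 1278 / 1411.0719 ≈ 0.9057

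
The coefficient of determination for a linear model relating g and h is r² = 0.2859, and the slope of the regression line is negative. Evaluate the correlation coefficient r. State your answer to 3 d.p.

|r| = √0.2859 = 0.535
The association is negative, so r = −0.535.

-0.535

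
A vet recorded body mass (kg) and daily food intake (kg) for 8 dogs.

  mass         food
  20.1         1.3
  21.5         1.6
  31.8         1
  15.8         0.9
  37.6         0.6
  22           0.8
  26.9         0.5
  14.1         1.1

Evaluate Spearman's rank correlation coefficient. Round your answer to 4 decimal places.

Rank mass: 3, 4, 7, 2, 8, 5, 6, 1
Rank food: 7, 8, 5, 4, 2, 3, 1, 6
d = rank(mass) − rank(food): -4, -4, 2, -2, 6, 2, 5, -5; Σd² = 130
ρ = 1 − 6Σd² / [n(n²−1)] = 1 − 6×130 / (8×63) = 1 − 780/504 ≈ -0.5476

-0.5476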